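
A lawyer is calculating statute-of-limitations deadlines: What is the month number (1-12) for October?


Calendar month order:
9. September
10. October <--
11. November
October is month number 10

10


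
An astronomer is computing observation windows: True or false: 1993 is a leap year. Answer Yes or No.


Year: 1993
Divisible by 4? 1993 / 4 = 498.25 -> No
Not divisible by 4, so NOT a leap year

No


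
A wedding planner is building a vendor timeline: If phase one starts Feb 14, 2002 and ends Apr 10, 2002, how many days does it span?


Start date: 2002-02-14
End date: 2002-04-10
Feb 2002: +15 days
Mar 2002: +31 days
Apr 2002: +9 days
Total: 55 days

55


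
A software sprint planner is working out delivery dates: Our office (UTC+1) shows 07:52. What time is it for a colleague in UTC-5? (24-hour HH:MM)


Local time: 07:52 at UTC+1 (offset 1h)
Target zone: UTC-5 (offset -5h)
Difference: -5 - (1) = -6 hours
Calculation: 7 + (-6) = 1
Result: 01:52

01:52


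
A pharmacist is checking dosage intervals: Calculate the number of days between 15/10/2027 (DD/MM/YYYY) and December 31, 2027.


Start: October 15, 2027
End: December 31, 2027
Days left in October: 16
November: 30
December: 31
Sum of remaining months: 61
Total: 16 + 61 = 77

77


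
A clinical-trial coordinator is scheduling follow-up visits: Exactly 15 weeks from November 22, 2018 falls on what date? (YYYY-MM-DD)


Start: 2018-11-22
Weeks to add: 15
Convert to days: 15 x 7 = 105 days
Add 105 days to 2018-11-22
Result: 2019-03-07

2019-03-07


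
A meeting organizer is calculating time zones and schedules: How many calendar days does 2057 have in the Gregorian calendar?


Year: 2057
Check leap year rules:
Divisible by 4? No
2057 is not a leap year
Days: 365

365


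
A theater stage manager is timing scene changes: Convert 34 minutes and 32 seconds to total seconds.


Minutes: 34
Extra seconds: 32
Seconds per minute: 60
Minutes to seconds: 34 x 60 = 2040
Total: 2040 + 32 = 2072

2072


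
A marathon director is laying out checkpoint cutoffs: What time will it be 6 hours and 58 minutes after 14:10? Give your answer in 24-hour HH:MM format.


Start time: 14:10
Adding: 6 hours 58 minutes
Minutes: 10 + 58 = 68
Minute overflow: 68 >= 60, so carry 1 hour, minutes = 8
Hours: 14 + 6 + 1 = 21
Result: 21:08

21:08


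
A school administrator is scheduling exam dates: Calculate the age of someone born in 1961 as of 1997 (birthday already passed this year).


Birth year: 1961
Current year: 1997
Age = current year - birth year
Age = 1997 - 1961 = 36

36


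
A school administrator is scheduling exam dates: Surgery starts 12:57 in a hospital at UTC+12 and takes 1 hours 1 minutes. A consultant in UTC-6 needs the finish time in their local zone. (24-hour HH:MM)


Start: 12:57 in UTC+12
Step 1 - add duration:
  minutes: 57 + 1 = 58
  hours: 12 + 1 + 0 = 13
  end in UTC+12: 13:58
Step 2 - convert UTC+12 -> UTC-6:
  offset difference: -6 - (12) = -18 hours
  13 + (-18) = -5 -> mod 24 = 19
Result: 19:58 in UTC-6

19:58


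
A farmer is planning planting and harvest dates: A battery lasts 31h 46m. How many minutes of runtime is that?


Hours: 31
Extra minutes: 46
Minutes per hour: 60
Hours to minutes: 31 x 60 = 1860
Total: 1860 + 46 = 1906

1906


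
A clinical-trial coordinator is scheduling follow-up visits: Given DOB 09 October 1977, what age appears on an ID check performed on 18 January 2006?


Birth: 1977-10-09
Reference: 2006-01-18
Year difference: 2006 - 1977 = 29
Has birthday (10-09) occurred by 01-18? No
Birthday not yet reached this year -> subtract 1
Age in full years: 28

28


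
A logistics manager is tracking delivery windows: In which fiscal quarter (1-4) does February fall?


Month: February (month 2)
Q1: January-March (months 1-3)
Q2: April-June (months 4-6)
Q3: July-September (months 7-9)
Q4: October-December (months 10-12)
Month 2 falls in Q1

1


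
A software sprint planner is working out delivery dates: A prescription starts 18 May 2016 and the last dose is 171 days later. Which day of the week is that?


Start: 2016-05-18 (Wednesday)
Step 1 - find target date: add 171 days
  2016-05-18 + 171 days = 2016-11-05
Step 2 - day of week:
  171 mod 7 = 3
  Wednesday + 3 days -> Saturday
Result: Saturday (2016-11-05)

Saturday


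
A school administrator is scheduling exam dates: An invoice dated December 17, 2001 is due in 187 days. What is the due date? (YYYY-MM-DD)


Start: 2001-12-17
Adding 187 days
Days remaining in December: 14
After December: 173 days still to add
January 2002: 31 days, 142 remaining
February 2002: 28 days, 114 remaining
March 2002: 31 days, 83 remaining
April 2002: 30 days, 53 remaining
Result: 2002-06-22

2002-06-22


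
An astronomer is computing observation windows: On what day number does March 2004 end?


Month: March
Year: 2004
March is a 31-day month
Total: 31 days

31


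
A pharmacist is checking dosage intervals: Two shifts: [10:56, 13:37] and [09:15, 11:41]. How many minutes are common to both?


Interval A: [656, 817] minutes from midnight
Interval B: [555, 701] minutes from midnight
Overlap start = max(656, 555) = 656
Overlap end = min(817, 701) = 701
Overlap = 701 - 656 = 45 minutes

45


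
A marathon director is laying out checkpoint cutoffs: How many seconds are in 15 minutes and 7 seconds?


Minutes: 15
Seconds: 7
Convert minutes to seconds: 15 x 60 = 900
Add remaining seconds: 900 + 7 = 907

907


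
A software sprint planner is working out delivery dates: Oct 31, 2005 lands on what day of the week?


Date: 2005-10-31
January 1, 2005 is a Saturday
Day of year: 304
Offset from Jan 1: 303 days
303 mod 7 = 2
Result: Monday

Monday


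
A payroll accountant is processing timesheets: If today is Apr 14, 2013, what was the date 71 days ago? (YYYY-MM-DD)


Start: 2013-04-14
Subtracting 71 days
Days already passed in April: 14
After going back through April: 57 more days to subtract
March 2013: 31 days, 26 remaining
February 2013 has 28 days, need 26
Result: 2013-02-02

2013-02-02


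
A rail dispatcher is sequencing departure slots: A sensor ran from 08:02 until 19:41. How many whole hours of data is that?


Start: 08:02
End: 19:41
Hour difference: 19 - 8 = 11 hours
Minute difference: 41 - 2 = 39 minutes
Total minutes: 699
Complete hours: 699 / 60 = 11 (remainder 39)

11


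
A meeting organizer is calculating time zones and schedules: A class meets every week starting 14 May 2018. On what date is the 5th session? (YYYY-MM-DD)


First occurrence: 2018-05-14 (occurrence 1)
Each occurrence is 7 days after the previous.
Occurrence 5 is 4 weeks after the first.
4 weeks = 28 days
2018-05-14 + 28 days = 2018-06-11

2018-06-11


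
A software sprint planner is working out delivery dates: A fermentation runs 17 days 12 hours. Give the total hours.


Days: 17
Extra hours: 12
Hours per day: 24
Days to hours: 17 x 24 = 408
Total: 408 + 12 = 420

420


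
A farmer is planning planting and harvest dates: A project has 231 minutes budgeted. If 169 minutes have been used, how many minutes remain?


Total budget: 231 minutes
Time used: 169 minutes
Remaining: 231 - 169 = 62 minutes
Percent used: 73.2%
Percent remaining: 26.8%

62


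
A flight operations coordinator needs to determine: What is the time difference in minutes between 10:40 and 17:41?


Start time: 10:40 = 640 minutes from midnight
End time: 17:41 = 1061 minutes from midnight
Difference: 1061 - 640 = 421 minutes
That is 7 hours and 1 minutes

421


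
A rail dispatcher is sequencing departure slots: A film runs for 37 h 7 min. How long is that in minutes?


Hours: 37
Minutes: 7
Convert hours to minutes: 37 x 60 = 2220
Add remaining minutes: 2220 + 7 = 2227

2227


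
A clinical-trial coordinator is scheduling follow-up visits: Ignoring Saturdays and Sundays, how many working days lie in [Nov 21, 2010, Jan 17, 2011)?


Start: 2010-11-21 (Sunday)
End (exclusive): 2011-01-17 (Monday)
Total calendar days: 57
Full weeks: 57 // 7 = 8 -> 40 weekdays
Remaining 1 days starting on Sunday:
  Sun(-) -> 0 weekdays
Total business days: 40 + 0 = 40

40


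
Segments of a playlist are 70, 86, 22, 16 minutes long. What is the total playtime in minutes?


Durations: 70, 86, 22, 16
Running sum: 70
+ 86 = 156
+ 22 = 178
+ 16 = 194
Total duration: 194 minutes
That is 3 hours and 14 minutes

194


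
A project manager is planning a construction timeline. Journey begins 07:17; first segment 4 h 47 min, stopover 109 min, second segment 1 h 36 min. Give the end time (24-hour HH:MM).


Depart: 07:17
Leg 1: +287 min -> 12:04
Layover: +109 min -> 13:53
Leg 2: +96 min -> 15:29
Total travel: 492 minutes = 8h 12m
Arrival: 15:29

15:29


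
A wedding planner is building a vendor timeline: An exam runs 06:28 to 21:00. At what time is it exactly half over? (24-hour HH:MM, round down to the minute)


Start time: 06:28 = 388 minutes from midnight
End time: 21:00 = 1260 minutes from midnight
Sum: 388 + 1260 = 1648
Midpoint: 1648 / 2 = 824 minutes
Convert: 824 / 60 = 13 hours, 44 minutes
Result: 13:44

13:44


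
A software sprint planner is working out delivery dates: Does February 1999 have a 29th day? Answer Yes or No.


Year: 1999
Divisible by 4? 1999 / 4 = 499.75 -> No
Not divisible by 4, so NOT a leap year

No


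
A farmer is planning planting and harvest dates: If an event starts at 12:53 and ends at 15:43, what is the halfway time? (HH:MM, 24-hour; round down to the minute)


Start time: 12:53 = 773 minutes from midnight
End time: 15:43 = 943 minutes from midnight
Sum: 773 + 943 = 1716
Midpoint: 1716 / 2 = 858 minutes
Convert: 858 / 60 = 14 hours, 18 minutes
Result: 14:18

14:18


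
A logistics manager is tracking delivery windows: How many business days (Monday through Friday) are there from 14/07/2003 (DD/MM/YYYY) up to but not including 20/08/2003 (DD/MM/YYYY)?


Start: 2003-07-14 (Monday)
End (exclusive): 2003-08-20 (Wednesday)
Total calendar days: 37
Full weeks: 37 // 7 = 5 -> 25 weekdays
Remaining 2 days starting on Monday:
  Mon(w), Tue(w) -> 2 weekdays
Total business days: 25 + 2 = 27

27


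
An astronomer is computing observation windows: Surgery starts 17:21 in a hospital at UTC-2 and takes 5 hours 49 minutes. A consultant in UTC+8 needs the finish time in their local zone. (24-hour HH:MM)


Start: 17:21 in UTC-2
Step 1 - add duration:
  minutes: 21 + 49 = 70 (carry 1h)
  hours: 17 + 5 + 1 = 23
  end in UTC-2: 23:10
Step 2 - convert UTC-2 -> UTC+8:
  offset difference: 8 - (-2) = 10 hours
  23 + (10) = 33 -> mod 24 = 9
Result: 09:10 in UTC+8

09:10


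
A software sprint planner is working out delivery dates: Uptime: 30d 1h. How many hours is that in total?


Days: 30
Extra hours: 1
Hours per day: 24
Days to hours: 30 x 24 = 720
Total: 720 + 1 = 721

721


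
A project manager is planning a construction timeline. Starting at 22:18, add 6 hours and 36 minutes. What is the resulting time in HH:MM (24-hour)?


Start time: 22:18
Adding: 6 hours 36 minutes
Minutes: 18 + 36 = 54
Hours: 22 + 6 + 0 = 28
Hour wraparound: 28 mod 24 = 4
Result: 04:54

04:54


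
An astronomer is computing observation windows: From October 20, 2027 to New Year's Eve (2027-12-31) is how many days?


Start: October 20, 2027
End: December 31, 2027
Days left in October: 11
November: 30
December: 31
Sum of remaining months: 61
Total: 11 + 61 = 72

72


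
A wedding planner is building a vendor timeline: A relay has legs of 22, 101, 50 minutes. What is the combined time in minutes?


Durations: 22, 101, 50
Running sum: 22
+ 101 = 123
+ 50 = 173
Total duration: 173 minutes
That is 2 hours and 53 minutes

173


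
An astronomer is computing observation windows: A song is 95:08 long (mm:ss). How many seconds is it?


Minutes: 95
Extra seconds: 8
Seconds per minute: 60
Minutes to seconds: 95 x 60 = 5700
Total: 5700 + 8 = 5708

5708


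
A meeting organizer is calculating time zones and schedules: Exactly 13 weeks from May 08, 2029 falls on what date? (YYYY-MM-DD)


Start: 2029-05-08
Weeks to add: 13
Convert to days: 13 x 7 = 91 days
Add 91 days to 2029-05-08
Result: 2029-08-07

2029-08-07


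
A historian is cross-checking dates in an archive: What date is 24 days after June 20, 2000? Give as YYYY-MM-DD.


Start: 2000-06-20
Adding 24 days
Days remaining in June: 10
After June: 14 days still to add
July 2000 has 31 days, need 14
Result: 2000-07-14

2000-07-14


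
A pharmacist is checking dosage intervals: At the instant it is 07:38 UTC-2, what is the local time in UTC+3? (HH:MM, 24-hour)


Local time: 07:38 at UTC-2 (offset -2h)
Target zone: UTC+3 (offset 3h)
Difference: 3 - (-2) = 5 hours
Calculation: 7 + (5) = 12
Result: 12:38

12:38


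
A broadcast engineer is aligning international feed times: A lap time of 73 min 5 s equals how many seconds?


Minutes: 73
Seconds: 5
Convert minutes to seconds: 73 x 60 = 4380
Add remaining seconds: 4380 + 5 = 4385

4385


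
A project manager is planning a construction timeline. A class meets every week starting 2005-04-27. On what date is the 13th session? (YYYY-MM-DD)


First occurrence: 2005-04-27 (occurrence 1)
Each occurrence is 7 days after the previous.
Occurrence 13 is 12 weeks after the first.
12 weeks = 84 days
2005-04-27 + 84 days = 2005-07-20

2005-07-20


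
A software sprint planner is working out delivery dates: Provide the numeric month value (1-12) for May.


Calendar month order:
4. April
5. May <--
6. June
May is month number 5

5


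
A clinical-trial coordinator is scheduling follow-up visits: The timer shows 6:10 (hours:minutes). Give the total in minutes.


Hours: 6
Minutes: 10
Convert hours to minutes: 6 x 60 = 360
Add remaining minutes: 360 + 10 = 370

370


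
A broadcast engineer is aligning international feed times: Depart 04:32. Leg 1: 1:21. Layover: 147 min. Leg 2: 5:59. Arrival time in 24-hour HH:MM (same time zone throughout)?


Depart: 04:32
Leg 1: +81 min -> 05:53
Layover: +147 min -> 08:20
Leg 2: +359 min -> 14:19
Total travel: 587 minutes = 9h 47m
Arrival: 14:19

14:19


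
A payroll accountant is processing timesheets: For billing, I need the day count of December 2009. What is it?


Month: December
Year: 2009
December is a 31-day month
Total: 31 days

31


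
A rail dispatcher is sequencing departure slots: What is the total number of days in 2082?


Year: 2082
Check leap year rules:
Divisible by 4? No
2082 is not a leap year
Days: 365

365


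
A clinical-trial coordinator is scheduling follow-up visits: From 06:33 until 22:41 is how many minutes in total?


Start time: 06:33 = 393 minutes from midnight
End time: 22:41 = 1361 minutes from midnight
Difference: 1361 - 393 = 968 minutes
That is 16 hours and 8 minutes

968


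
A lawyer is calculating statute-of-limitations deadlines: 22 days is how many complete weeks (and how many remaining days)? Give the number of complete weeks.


Total days: 22
Days per week: 7
Division: 22 / 7 = 3 remainder 1
Complete weeks: 3
Remaining days: 1

3


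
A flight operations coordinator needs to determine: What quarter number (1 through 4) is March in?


Month: March (month 3)
Q1: January-March (months 1-3)
Q2: April-June (months 4-6)
Q3: July-September (months 7-9)
Q4: October-December (months 10-12)
Month 3 falls in Q1

1


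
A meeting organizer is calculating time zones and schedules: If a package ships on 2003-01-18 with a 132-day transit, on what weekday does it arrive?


Start: 2003-01-18 (Saturday)
Step 1 - find target date: add 132 days
  2003-01-18 + 132 days = 2003-05-30
Step 2 - day of week:
  132 mod 7 = 6
  Saturday + 6 days -> Friday
Result: Friday (2003-05-30)

Friday


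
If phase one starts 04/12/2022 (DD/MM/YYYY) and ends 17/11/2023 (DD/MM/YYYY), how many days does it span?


Start date: 2022-12-04
End date: 2023-11-17
Dec 2022: +28 days
Jan 2023: +31 days
Feb 2023: +28 days
... (9 more months)
Total: 348 days

348


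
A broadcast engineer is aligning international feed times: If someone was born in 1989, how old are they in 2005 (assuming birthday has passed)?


Birth year: 1989
Current year: 2005
Age = current year - birth year
Age = 2005 - 1989 = 16

16


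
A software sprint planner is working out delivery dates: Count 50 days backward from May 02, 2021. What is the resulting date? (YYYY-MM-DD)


Start: 2021-05-02
Subtracting 50 days
Days already passed in May: 2
After going back through May: 48 more days to subtract
April 2021: 30 days, 18 remaining
March 2021 has 31 days, need 18
Result: 2021-03-13

2021-03-13


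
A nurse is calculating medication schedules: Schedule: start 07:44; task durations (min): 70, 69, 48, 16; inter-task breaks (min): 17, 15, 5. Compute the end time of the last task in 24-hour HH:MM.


Start: 07:44 = 464 min from midnight
  after task 1 (70 min): 08:54
  after break (17 min): 09:11
  after task 2 (69 min): 10:20
  after break (15 min): 10:35
  after task 3 (48 min): 11:23
  after break (5 min): 11:28
  after task 4 (16 min): 11:44
Total elapsed: 240 minutes
End time: 11:44

11:44


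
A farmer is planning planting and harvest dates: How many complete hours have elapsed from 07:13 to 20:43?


Start: 07:13
End: 20:43
Hour difference: 20 - 7 = 13 hours
Minute difference: 43 - 13 = 30 minutes
Total minutes: 810
Complete hours: 810 / 60 = 13 (remainder 30)

13


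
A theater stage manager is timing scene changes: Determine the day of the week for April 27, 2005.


Date: 2005-04-27
January 1, 2005 is a Saturday
Day of year: 117
Offset from Jan 1: 116 days
116 mod 7 = 4
Result: Wednesday

Wednesday


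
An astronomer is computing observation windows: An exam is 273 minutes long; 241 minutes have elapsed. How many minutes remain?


Total budget: 273 minutes
Time used: 241 minutes
Remaining: 273 - 241 = 32 minutes
Percent used: 88.3%
Percent remaining: 11.7%

32


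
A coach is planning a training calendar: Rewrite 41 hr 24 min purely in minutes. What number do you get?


Hours: 41
Extra minutes: 24
Minutes per hour: 60
Hours to minutes: 41 x 60 = 2460
Total: 2460 + 24 = 2484

2484


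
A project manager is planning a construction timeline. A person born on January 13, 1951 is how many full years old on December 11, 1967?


Birth: 1951-01-13
Reference: 1967-12-11
Year difference: 1967 - 1951 = 16
Has birthday (01-13) occurred by 12-11? Yes
Age in full years: 16

16


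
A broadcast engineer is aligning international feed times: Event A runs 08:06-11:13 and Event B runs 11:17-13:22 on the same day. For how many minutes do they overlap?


Interval A: [486, 673] minutes from midnight
Interval B: [677, 802] minutes from midnight
Overlap start = max(486, 677) = 677
Overlap end = min(673, 802) = 673
End <= start, so the intervals do not overlap: 0 minutes

0


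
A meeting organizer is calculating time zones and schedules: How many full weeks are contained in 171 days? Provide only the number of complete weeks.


Total days: 171
Days per week: 7
Division: 171 / 7 = 24 remainder 3
Complete weeks: 24
Remaining days: 3

24


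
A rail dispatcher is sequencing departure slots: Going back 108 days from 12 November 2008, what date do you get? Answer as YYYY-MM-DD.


Start: 2008-11-12
Subtracting 108 days
Days already passed in November: 12
After going back through November: 96 more days to subtract
October 2008: 31 days, 65 remaining
September 2008: 30 days, 35 remaining
August 2008: 31 days, 4 remaining
July 2008 has 31 days, need 4
Result: 2008-07-27

2008-07-27


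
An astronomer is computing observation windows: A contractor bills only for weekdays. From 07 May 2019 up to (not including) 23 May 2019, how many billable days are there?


Start: 2019-05-07 (Tuesday)
End (exclusive): 2019-05-23 (Thursday)
Total calendar days: 16
Full weeks: 16 // 7 = 2 -> 10 weekdays
Remaining 2 days starting on Tuesday:
  Tue(w), Wed(w) -> 2 weekdays
Total business days: 10 + 2 = 12

12


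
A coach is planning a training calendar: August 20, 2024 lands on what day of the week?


Date: 2024-08-20
January 1, 2024 is a Monday
Day of year: 233
Offset from Jan 1: 232 days
232 mod 7 = 1
Result: Tuesday

Tuesday


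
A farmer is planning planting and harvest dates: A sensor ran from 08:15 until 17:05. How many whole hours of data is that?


Start: 08:15
End: 17:05
Hour difference: 17 - 8 = 9 hours
Minute difference: 5 - 15 = -10 minutes
Total minutes: 530
Complete hours: 530 / 60 = 8 (remainder 50)

8


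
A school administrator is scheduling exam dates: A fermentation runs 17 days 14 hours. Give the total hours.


Days: 17
Extra hours: 14
Hours per day: 24
Days to hours: 17 x 24 = 408
Total: 408 + 14 = 422

422


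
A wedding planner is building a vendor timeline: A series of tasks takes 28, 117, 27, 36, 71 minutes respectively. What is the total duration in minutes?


Durations: 28, 117, 27, 36, 71
Running sum: 28
+ 117 = 145
+ 27 = 172
+ 36 = 208
+ 71 = 279
Total duration: 279 minutes
That is 4 hours and 39 minutes

279


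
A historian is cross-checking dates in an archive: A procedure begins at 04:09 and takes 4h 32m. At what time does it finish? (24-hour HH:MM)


Start time: 04:09
Adding: 4 hours 32 minutes
Minutes: 9 + 32 = 41
Hours: 4 + 4 + 0 = 8
Result: 08:41

08:41


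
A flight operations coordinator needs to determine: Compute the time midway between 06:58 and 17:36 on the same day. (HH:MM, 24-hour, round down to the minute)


Start time: 06:58 = 418 minutes from midnight
End time: 17:36 = 1056 minutes from midnight
Sum: 418 + 1056 = 1474
Midpoint: 1474 / 2 = 737 minutes
Convert: 737 / 60 = 12 hours, 17 minutes
Result: 12:17

12:17


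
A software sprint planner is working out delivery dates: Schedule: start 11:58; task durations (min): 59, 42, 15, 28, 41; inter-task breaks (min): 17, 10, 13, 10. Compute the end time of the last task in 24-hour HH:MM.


Start: 11:58 = 718 min from midnight
  after task 1 (59 min): 12:57
  after break (17 min): 13:14
  after task 2 (42 min): 13:56
  after break (10 min): 14:06
  after task 3 (15 min): 14:21
  after break (13 min): 14:34
  after task 4 (28 min): 15:02
  after break (10 min): 15:12
  after task 5 (41 min): 15:53
Total elapsed: 235 minutes
End time: 15:53

15:53


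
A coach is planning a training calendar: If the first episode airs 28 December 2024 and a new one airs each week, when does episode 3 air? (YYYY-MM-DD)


First occurrence: 2024-12-28 (occurrence 1)
Each occurrence is 7 days after the previous.
Occurrence 3 is 2 weeks after the first.
2 weeks = 14 days
2024-12-28 + 14 days = 2025-01-11

2025-01-11


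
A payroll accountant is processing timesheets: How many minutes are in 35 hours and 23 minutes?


Hours: 35
Extra minutes: 23
Minutes per hour: 60
Hours to minutes: 35 x 60 = 2100
Total: 2100 + 23 = 2123

2123


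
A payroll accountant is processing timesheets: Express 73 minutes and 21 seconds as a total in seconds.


Minutes: 73
Seconds: 21
Convert minutes to seconds: 73 x 60 = 4380
Add remaining seconds: 4380 + 21 = 4401

4401


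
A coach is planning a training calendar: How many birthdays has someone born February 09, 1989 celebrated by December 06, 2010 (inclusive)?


Birth: 1989-02-09
Reference: 2010-12-06
Year difference: 2010 - 1989 = 21
Has birthday (02-09) occurred by 12-06? Yes
Age in full years: 21

21


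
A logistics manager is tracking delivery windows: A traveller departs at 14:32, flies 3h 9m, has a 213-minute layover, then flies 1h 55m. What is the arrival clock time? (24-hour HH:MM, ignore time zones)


Depart: 14:32
Leg 1: +189 min -> 17:41
Layover: +213 min -> 21:14
Leg 2: +115 min -> 23:09
Total travel: 517 minutes = 8h 37m
Arrival: 23:09

23:09


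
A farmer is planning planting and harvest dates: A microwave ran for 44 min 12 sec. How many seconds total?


Minutes: 44
Extra seconds: 12
Seconds per minute: 60
Minutes to seconds: 44 x 60 = 2640
Total: 2640 + 12 = 2652

2652


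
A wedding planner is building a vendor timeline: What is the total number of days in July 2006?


Month: July
Year: 2006
July is a 31-day month
Total: 31 days

31


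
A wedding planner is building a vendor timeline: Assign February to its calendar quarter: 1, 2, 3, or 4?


Month: February (month 2)
Q1: January-March (months 1-3)
Q2: April-June (months 4-6)
Q3: July-September (months 7-9)
Q4: October-December (months 10-12)
Month 2 falls in Q1

1


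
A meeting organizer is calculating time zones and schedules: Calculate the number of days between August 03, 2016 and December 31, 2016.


Start: August 03, 2016
End: December 31, 2016
Days left in August: 28
September: 30
October: 31
November: 30
December: 31
Sum of remaining months: 122
Total: 28 + 122 = 150

150


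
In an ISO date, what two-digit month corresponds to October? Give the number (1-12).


Calendar month order:
9. September
10. October <--
11. November
October is month number 10

10


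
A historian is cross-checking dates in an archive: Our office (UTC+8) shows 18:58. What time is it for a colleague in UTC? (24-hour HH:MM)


Local time: 18:58 at UTC+8 (offset 8h)
Target zone: UTC (offset 0h)
Difference: 0 - (8) = -8 hours
Calculation: 18 + (-8) = 10
Result: 10:58

10:58


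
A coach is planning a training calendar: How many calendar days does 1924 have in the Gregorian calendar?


Year: 1924
Check leap year rules:
Divisible by 4? Yes
Divisible by 100? No
1924 is a leap year
Days: 366

366


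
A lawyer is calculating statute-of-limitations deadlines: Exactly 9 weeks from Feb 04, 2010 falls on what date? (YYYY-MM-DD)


Start: 2010-02-04
Weeks to add: 9
Convert to days: 9 x 7 = 63 days
Add 63 days to 2010-02-04
Result: 2010-04-08

2010-04-08


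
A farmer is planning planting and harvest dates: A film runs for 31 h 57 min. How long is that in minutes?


Hours: 31
Minutes: 57
Convert hours to minutes: 31 x 60 = 1860
Add remaining minutes: 1860 + 57 = 1917

1917


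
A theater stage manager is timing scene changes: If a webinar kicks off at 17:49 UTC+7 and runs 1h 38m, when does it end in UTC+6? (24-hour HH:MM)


Start: 17:49 in UTC+7
Step 1 - add duration:
  minutes: 49 + 38 = 87 (carry 1h)
  hours: 17 + 1 + 1 = 19
  end in UTC+7: 19:27
Step 2 - convert UTC+7 -> UTC+6:
  offset difference: 6 - (7) = -1 hours
  19 + (-1) = 18 -> mod 24 = 18
Result: 18:27 in UTC+6

18:27


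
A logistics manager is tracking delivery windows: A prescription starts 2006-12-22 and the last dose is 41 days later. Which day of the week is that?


Start: 2006-12-22 (Friday)
Step 1 - find target date: add 41 days
  2006-12-22 + 41 days = 2007-02-01
Step 2 - day of week:
  41 mod 7 = 6
  Friday + 6 days -> Thursday
Result: Thursday (2007-02-01)

Thursday


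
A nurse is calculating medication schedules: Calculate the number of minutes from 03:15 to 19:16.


Start time: 03:15 = 195 minutes from midnight
End time: 19:16 = 1156 minutes from midnight
Difference: 1156 - 195 = 961 minutes
That is 16 hours and 1 minutes

961


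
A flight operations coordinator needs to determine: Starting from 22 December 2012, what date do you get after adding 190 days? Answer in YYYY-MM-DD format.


Start: 2012-12-22
Adding 190 days
Days remaining in December: 9
After December: 181 days still to add
January 2013: 31 days, 150 remaining
February 2013: 28 days, 122 remaining
March 2013: 31 days, 91 remaining
April 2013: 30 days, 61 remaining
Result: 2013-06-30

2013-06-30


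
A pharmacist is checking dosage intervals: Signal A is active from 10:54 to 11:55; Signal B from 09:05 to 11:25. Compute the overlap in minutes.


Interval A: [654, 715] minutes from midnight
Interval B: [545, 685] minutes from midnight
Overlap start = max(654, 545) = 654
Overlap end = min(715, 685) = 685
Overlap = 685 - 654 = 31 minutes

31


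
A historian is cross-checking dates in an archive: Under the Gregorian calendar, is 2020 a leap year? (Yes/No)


Year: 2020
Divisible by 4? 2020 / 4 = 505.0 -> Yes
Divisible by 100? 2020 / 100 = 20.2 -> No
Divisible by 4 but not 100, so it IS a leap year

Yes


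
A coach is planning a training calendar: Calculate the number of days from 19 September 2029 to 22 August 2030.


Start date: 2029-09-19
End date: 2030-08-22
Sep 2029: +12 days
Oct 2029: +31 days
Nov 2029: +30 days
... (9 more months)
Total: 337 days

337


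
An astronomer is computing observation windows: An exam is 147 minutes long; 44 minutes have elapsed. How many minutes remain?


Total budget: 147 minutes
Time used: 44 minutes
Remaining: 147 - 44 = 103 minutes
Percent used: 29.9%
Percent remaining: 70.1%

103


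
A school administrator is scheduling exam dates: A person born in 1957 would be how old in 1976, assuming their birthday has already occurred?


Birth year: 1957
Current year: 1976
Age = current year - birth year
Age = 1976 - 1957 = 19

19


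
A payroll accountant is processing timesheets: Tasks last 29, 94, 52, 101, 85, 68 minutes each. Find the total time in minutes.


Durations: 29, 94, 52, 101, 85, 68
Running sum: 29
+ 94 = 123
+ 52 = 175
+ 101 = 276
+ 85 = 361
+ 68 = 429
Total duration: 429 minutes
That is 7 hours and 9 minutes

429


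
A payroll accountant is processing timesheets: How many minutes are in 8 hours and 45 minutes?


Hours: 8
Extra minutes: 45
Minutes per hour: 60
Hours to minutes: 8 x 60 = 480
Total: 480 + 45 = 525

525


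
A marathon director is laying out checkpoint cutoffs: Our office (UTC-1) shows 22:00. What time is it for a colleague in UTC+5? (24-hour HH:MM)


Local time: 22:00 at UTC-1 (offset -1h)
Target zone: UTC+5 (offset 5h)
Difference: 5 - (-1) = 6 hours
Calculation: 22 + (6) = 28
Wraparound: (28) mod 24 = 4
Result: 04:00

04:00


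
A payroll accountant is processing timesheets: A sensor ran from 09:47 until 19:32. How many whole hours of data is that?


Start: 09:47
End: 19:32
Hour difference: 19 - 9 = 10 hours
Minute difference: 32 - 47 = -15 minutes
Total minutes: 585
Complete hours: 585 / 60 = 9 (remainder 45)

9


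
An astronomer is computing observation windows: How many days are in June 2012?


Month: June
Year: 2012
June is a 30-day month
Total: 30 days

30


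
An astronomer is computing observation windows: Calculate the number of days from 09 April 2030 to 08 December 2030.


Start date: 2030-04-09
End date: 2030-12-08
Apr 2030: +22 days
May 2030: +31 days
Jun 2030: +30 days
... (6 more months)
Total: 243 days

243


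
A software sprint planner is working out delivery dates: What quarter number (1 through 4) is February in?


Month: February (month 2)
Q1: January-March (months 1-3)
Q2: April-June (months 4-6)
Q3: July-September (months 7-9)
Q4: October-December (months 10-12)
Month 2 falls in Q1

1


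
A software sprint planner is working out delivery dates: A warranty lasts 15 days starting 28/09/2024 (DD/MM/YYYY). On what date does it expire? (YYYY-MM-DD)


Start: 2024-09-28
Adding 15 days
Days remaining in September: 2
After September: 13 days still to add
October 2024 has 31 days, need 13
Result: 2024-10-13

2024-10-13


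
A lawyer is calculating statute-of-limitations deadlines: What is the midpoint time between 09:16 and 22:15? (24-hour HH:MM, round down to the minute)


Start time: 09:16 = 556 minutes from midnight
End time: 22:15 = 1335 minutes from midnight
Sum: 556 + 1335 = 1891
Midpoint: 1891 / 2 = 945 minutes
Convert: 945 / 60 = 15 hours, 45 minutes
Result: 15:45

15:45


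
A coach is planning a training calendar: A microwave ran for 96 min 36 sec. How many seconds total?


Minutes: 96
Extra seconds: 36
Seconds per minute: 60
Minutes to seconds: 96 x 60 = 5760
Total: 5760 + 36 = 5796

5796


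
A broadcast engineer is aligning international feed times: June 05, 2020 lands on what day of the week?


Date: 2020-06-05
January 1, 2020 is a Wednesday
Day of year: 157
Offset from Jan 1: 156 days
156 mod 7 = 2
Result: Friday

Friday


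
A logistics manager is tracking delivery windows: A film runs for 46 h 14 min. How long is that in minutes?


Hours: 46
Minutes: 14
Convert hours to minutes: 46 x 60 = 2760
Add remaining minutes: 2760 + 14 = 2774

2774


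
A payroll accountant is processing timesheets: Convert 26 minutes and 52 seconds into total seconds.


Minutes: 26
Seconds: 52
Convert minutes to seconds: 26 x 60 = 1560
Add remaining seconds: 1560 + 52 = 1612

1612


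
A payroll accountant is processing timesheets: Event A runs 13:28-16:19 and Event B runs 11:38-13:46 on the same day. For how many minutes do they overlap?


Interval A: [808, 979] minutes from midnight
Interval B: [698, 826] minutes from midnight
Overlap start = max(808, 698) = 808
Overlap end = min(979, 826) = 826
Overlap = 826 - 808 = 18 minutes

18


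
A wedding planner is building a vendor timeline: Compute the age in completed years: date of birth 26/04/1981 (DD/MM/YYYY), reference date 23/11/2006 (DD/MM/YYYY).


Birth: 1981-04-26
Reference: 2006-11-23
Year difference: 2006 - 1981 = 25
Has birthday (04-26) occurred by 11-23? Yes
Age in full years: 25

25


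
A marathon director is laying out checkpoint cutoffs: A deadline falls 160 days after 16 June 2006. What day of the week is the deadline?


Start: 2006-06-16 (Friday)
Step 1 - find target date: add 160 days
  2006-06-16 + 160 days = 2006-11-23
Step 2 - day of week:
  160 mod 7 = 6
  Friday + 6 days -> Thursday
Result: Thursday (2006-11-23)

Thursday


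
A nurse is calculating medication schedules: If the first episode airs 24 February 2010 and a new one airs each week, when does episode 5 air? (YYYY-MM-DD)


First occurrence: 2010-02-24 (occurrence 1)
Each occurrence is 7 days after the previous.
Occurrence 5 is 4 weeks after the first.
4 weeks = 28 days
2010-02-24 + 28 days = 2010-03-24

2010-03-24


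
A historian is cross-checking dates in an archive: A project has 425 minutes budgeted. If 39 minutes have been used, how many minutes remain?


Total budget: 425 minutes
Time used: 39 minutes
Remaining: 425 - 39 = 386 minutes
Percent used: 9.2%
Percent remaining: 90.8%

386


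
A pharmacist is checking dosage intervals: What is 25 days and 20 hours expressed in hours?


Days: 25
Extra hours: 20
Hours per day: 24
Days to hours: 25 x 24 = 600
Total: 600 + 20 = 620

620


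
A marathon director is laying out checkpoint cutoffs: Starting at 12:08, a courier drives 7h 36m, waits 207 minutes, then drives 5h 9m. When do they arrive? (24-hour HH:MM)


Depart: 12:08
Leg 1: +456 min -> 19:44
Layover: +207 min -> 23:11
Leg 2: +309 min -> 04:20
Total travel: 972 minutes = 16h 12m
Arrival: 04:20

04:20


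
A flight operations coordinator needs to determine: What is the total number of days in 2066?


Year: 2066
Check leap year rules:
Divisible by 4? No
2066 is not a leap year
Days: 365

365


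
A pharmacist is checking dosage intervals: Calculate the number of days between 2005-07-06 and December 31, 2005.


Start: July 06, 2005
End: December 31, 2005
Days left in July: 25
August: 31
September: 30
October: 31
November: 30
... plus remaining months
Sum of remaining months: 153
Total: 25 + 153 = 178

178


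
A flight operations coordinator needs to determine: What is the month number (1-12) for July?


Calendar month order:
6. June
7. July <--
8. August
July is month number 7

7


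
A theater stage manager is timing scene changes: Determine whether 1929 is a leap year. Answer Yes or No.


Year: 1929
Divisible by 4? 1929 / 4 = 482.25 -> No
Not divisible by 4, so NOT a leap year

No


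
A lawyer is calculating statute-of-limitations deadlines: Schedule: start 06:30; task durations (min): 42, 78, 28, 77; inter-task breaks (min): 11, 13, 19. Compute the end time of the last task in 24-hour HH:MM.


Start: 06:30 = 390 min from midnight
  after task 1 (42 min): 07:12
  after break (11 min): 07:23
  after task 2 (78 min): 08:41
  after break (13 min): 08:54
  after task 3 (28 min): 09:22
  after break (19 min): 09:41
  after task 4 (77 min): 10:58
Total elapsed: 268 minutes
End time: 10:58

10:58


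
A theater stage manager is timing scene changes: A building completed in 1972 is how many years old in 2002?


Birth year: 1972
Current year: 2002
Age = current year - birth year
Age = 2002 - 1972 = 30

30


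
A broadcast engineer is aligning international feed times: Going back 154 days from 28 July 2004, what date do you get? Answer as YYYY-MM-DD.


Start: 2004-07-28
Subtracting 154 days
Days already passed in July: 28
After going back through July: 126 more days to subtract
June 2004: 30 days, 96 remaining
May 2004: 31 days, 65 remaining
April 2004: 30 days, 35 remaining
March 2004: 31 days, 4 remaining
Result: 2004-02-25

2004-02-25


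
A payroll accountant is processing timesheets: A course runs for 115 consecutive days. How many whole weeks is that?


Total days: 115
Days per week: 7
Division: 115 / 7 = 16 remainder 3
Complete weeks: 16
Remaining days: 3

16


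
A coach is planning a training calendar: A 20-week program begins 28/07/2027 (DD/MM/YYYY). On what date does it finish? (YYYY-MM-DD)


Start: 2027-07-28
Weeks to add: 20
Convert to days: 20 x 7 = 140 days
Add 140 days to 2027-07-28
Result: 2027-12-15

2027-12-15


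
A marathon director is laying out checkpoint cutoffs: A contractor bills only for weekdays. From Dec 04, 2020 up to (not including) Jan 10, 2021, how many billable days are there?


Start: 2020-12-04 (Friday)
End (exclusive): 2021-01-10 (Sunday)
Total calendar days: 37
Full weeks: 37 // 7 = 5 -> 25 weekdays
Remaining 2 days starting on Friday:
  Fri(w), Sat(-) -> 1 weekdays
Total business days: 25 + 1 = 26

26


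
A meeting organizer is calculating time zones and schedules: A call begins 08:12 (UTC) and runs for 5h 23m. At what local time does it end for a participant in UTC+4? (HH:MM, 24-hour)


Start: 08:12 in UTC
Step 1 - add duration:
  minutes: 12 + 23 = 35
  hours: 8 + 5 + 0 = 13
  end in UTC: 13:35
Step 2 - convert UTC -> UTC+4:
  offset difference: 4 - (0) = 4 hours
  13 + (4) = 17 -> mod 24 = 17
Result: 17:35 in UTC+4

17:35


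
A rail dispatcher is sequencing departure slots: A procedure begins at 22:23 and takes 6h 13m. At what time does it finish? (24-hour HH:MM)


Start time: 22:23
Adding: 6 hours 13 minutes
Minutes: 23 + 13 = 36
Hours: 22 + 6 + 0 = 28
Hour wraparound: 28 mod 24 = 4
Result: 04:36

04:36


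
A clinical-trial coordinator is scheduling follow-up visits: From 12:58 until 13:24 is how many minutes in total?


Start time: 12:58 = 778 minutes from midnight
End time: 13:24 = 804 minutes from midnight
Difference: 804 - 778 = 26 minutes
That is 0 hours and 26 minutes

26


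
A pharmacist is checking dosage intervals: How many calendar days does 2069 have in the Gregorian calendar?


Year: 2069
Check leap year rules:
Divisible by 4? No
2069 is not a leap year
Days: 365

365


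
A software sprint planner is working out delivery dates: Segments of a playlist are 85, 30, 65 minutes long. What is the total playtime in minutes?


Durations: 85, 30, 65
Running sum: 85
+ 30 = 115
+ 65 = 180
Total duration: 180 minutes
That is 3 hours and 0 minutes

180


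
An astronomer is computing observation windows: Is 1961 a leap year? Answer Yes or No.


Year: 1961
Divisible by 4? 1961 / 4 = 490.25 -> No
Not divisible by 4, so NOT a leap year

No


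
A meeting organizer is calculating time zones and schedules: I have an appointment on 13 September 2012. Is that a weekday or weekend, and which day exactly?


Date: 2012-09-13
January 1, 2012 is a Sunday
Day of year: 257
Offset from Jan 1: 256 days
256 mod 7 = 4
Result: Thursday

Thursday


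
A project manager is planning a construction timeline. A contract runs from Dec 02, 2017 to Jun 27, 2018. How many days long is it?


Start date: 2017-12-02
End date: 2018-06-27
Dec 2017: +30 days
Jan 2018: +31 days
Feb 2018: +28 days
... (4 more months)
Total: 207 days

207
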